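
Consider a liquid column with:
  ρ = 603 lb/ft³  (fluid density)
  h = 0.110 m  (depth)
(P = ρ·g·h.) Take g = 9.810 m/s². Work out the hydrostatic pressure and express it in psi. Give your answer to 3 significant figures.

1.51 psi

Directly: P = ρgh.
ρ = 603 lb/ft³ = 9659 kg/m³; h = 0.110 m; g = 9.810 m/s².
P = 10423 Pa  (the unit combination reduces to kg/(m·s²) = Pa)
10423 Pa × (1 psi / 6895 Pa) = 1.512 psi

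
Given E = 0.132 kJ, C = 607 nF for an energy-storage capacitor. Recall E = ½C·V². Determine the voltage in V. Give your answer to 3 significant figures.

20900 V

Rearranging: V = √(2E/C).
E = 0.132 kJ = 132.0 J; C = 607 nF = 6.070×10^-7 F.
V = 20855 V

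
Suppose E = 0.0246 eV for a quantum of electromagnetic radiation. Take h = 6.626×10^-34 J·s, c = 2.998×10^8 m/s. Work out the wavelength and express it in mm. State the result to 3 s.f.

Solving E = h·c/λ for λ: λ = hc/E.
E = 0.0246 eV = 3.941×10^-21 J; h = 6.626×10^-34 J·s; c = 2.998×10^8 m/s.
λ = 5.040×10^-5 m
5.040×10^-5 m × (1 mm / 0.001000 m) = 0.05040 mm

0.0504 mm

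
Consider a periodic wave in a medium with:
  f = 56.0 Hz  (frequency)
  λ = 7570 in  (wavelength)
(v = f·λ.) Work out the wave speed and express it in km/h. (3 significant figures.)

38800 km/h

Directly: v = fλ.
f = 56.0 Hz; λ = 7570 in = 192.3 m.
v = 10768 m/s
10768 m/s × (1 km/h / 0.2778 m/s) = 38763 km/h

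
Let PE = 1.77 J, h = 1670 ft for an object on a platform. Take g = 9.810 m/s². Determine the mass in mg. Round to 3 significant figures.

Rearranging PE = m·g·h for m: m = PE/(g·h).
PE = 1.77 J; h = 1670 ft = 509.0 m; g = 9.810 m/s².
m = 3.545×10^-4 kg
3.545×10^-4 kg × (1 mg / 1.000×10^-6 kg) = 354.5 mg

354 mg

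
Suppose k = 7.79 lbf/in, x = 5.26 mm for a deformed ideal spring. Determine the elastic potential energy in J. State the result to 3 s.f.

U is given directly by: U = ½kx².
k = 7.79 lbf/in = 1364 N/m; x = 5.26 mm = 0.005260 m.
U = 0.01887 J

0.0189 J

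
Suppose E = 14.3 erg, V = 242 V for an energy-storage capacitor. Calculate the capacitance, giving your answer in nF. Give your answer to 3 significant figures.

0.0488 nF

Rearranging E = ½C·V² for C: C = 2E/V².
E = 14.3 erg = 1.430×10^-6 J; V = 242 V.
C = 4.884×10^-11 F
4.884×10^-11 F × (1 nF / 1.000×10^-9 F) = 0.04884 nF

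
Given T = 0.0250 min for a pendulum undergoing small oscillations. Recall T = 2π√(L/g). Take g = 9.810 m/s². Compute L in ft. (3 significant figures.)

Rearranging T = 2π√(L/g) for L: L = g·(T/2π)².
T = 0.0250 min = 1.500 s; g = 9.810 m/s².
L = 0.5591 m
0.5591 m × (1 ft / 0.3048 m) = 1.834 ft

1.83 ft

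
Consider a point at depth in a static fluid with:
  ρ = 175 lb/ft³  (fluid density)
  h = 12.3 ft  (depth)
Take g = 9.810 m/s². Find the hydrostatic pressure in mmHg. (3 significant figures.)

P is given directly by: P = ρgh.
ρ = 175 lb/ft³ = 2803 kg/m³; h = 12.3 ft = 3.749 m; g = 9.810 m/s².
P = 1.031×10^5 Pa
1.031×10^5 Pa × (1 mmHg / 133.3 Pa) = 773.3 mmHg

773 mmHg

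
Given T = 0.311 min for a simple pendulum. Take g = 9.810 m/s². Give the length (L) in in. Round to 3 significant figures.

Rearranging: L = g·(T/2π)².
T = 0.311 min = 18.66 s; g = 9.810 m/s².
L = 86.52 m
86.52 m × (1 in / 0.02540 m) = 3406 in

3410 in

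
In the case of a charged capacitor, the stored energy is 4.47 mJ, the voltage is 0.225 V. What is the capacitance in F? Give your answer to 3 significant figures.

Rearranging E = ½C·V² for C: C = 2E/V².
E = 4.47 mJ = 0.004470 J; V = 0.225 V.
C = 0.1766 F

0.177 F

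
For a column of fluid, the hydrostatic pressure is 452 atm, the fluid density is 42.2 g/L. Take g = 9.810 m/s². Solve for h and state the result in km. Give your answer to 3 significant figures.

111 km

Solving P = ρ·g·h for h: h = P/(ρ·g).
P = 452 atm = 4.580×10^7 Pa; ρ = 42.2 g/L = 42.20 kg/m³; g = 9.810 m/s².
h = 1.106×10^5 m
1.106×10^5 m × (1 km / 1000 m) = 110.6 km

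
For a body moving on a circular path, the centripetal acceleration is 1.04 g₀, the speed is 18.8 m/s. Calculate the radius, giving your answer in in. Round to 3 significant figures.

1360 in

Rearranging a = v²/r for r: r = v²/a.
a = 1.04 g₀ = 10.20 m/s²; v = 18.8 m/s.
r = 34.65 m
34.65 m × (1 in / 0.02540 m) = 1364 in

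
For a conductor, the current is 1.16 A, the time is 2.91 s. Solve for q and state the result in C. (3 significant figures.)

3.38 C

Directly: q = It.
I = 1.16 A; t = 2.91 s.
q = 3.376 C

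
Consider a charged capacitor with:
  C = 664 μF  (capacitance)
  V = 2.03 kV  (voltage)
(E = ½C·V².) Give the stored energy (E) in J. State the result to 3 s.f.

Directly: E = ½CV².
C = 664 μF = 6.640×10^-4 F; V = 2.03 kV = 2030 V.
E = 1368 J

1370 J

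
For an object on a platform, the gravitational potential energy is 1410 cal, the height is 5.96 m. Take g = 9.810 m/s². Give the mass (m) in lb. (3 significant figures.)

Rearranging: m = PE/(g·h).
PE = 1410 cal = 5899 J; h = 5.96 m; g = 9.810 m/s².
m = 100.9 kg
100.9 kg × (1 lb / 0.4536 kg) = 222.4 lb

222 lb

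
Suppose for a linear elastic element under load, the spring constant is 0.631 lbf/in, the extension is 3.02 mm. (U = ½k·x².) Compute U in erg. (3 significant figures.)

U is given directly by: U = ½kx².
k = 0.631 lbf/in = 110.5 N/m; x = 3.02 mm = 0.003020 m.
U = 5.039×10^-4 J  (the unit combination reduces to kg·m²/s² = J)
5.039×10^-4 J × (1 erg / 1.000×10^-7 J) = 5039 erg

5040 erg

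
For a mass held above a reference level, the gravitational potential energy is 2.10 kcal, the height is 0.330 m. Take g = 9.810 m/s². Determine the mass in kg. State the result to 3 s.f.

Rearranging PE = m·g·h for m: m = PE/(g·h).
PE = 2.10 kcal = 8786 J; h = 0.330 m; g = 9.810 m/s².
m = 2714 kg

2710 kg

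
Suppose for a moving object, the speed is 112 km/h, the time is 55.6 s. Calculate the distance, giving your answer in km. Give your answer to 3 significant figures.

Solving v = d/t for d: d = v·t.
v = 112 km/h = 31.11 m/s; t = 55.6 s.
d = 1730 m
1730 m × (1 km / 1000 m) = 1.730 km

1.73 km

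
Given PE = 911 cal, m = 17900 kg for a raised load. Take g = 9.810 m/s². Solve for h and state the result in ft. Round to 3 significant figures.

0.0712 ft

Rearranging: h = PE/(m·g).
PE = 911 cal = 3812 J; m = 17900 kg; g = 9.810 m/s².
h = 0.02171 m
0.02171 m × (1 ft / 0.3048 m) = 0.07122 ft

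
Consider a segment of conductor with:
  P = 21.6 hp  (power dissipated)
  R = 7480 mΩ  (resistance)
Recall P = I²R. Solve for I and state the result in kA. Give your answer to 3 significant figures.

Rearranging P = I²R for I: I = √(P/R).
P = 21.6 hp = 16107 W; R = 7480 mΩ = 7.480 Ω.
I = 46.40 A
46.40 A × (1 kA / 1000 A) = 0.04640 kA

0.0464 kA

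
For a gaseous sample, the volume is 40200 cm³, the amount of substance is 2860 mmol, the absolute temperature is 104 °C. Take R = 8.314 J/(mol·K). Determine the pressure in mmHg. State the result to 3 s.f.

1670 mmHg

P is given directly by: P = nRT/V.
V = 40200 cm³ = 0.04020 m³; n = 2860 mmol = 2.860 mol; T = 104 °C = 377.1 K; R = 8.314 J/(mol·K).
P = 2.231×10^5 Pa
2.231×10^5 Pa × (1 mmHg / 133.3 Pa) = 1673 mmHg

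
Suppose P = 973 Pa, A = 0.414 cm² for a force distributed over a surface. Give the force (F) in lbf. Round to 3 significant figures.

0.00906 lbf

Solving P = F/A for F: F = P·A.
P = 973 Pa; A = 0.414 cm² = 4.140×10^-5 m².
F = 0.04028 N
0.04028 N × (1 lbf / 4.448 N) = 0.009056 lbf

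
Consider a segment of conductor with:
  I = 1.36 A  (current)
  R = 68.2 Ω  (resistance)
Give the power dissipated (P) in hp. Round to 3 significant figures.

P is given directly by: P = I²R.
I = 1.36 A; R = 68.2 Ω.
P = 126.1 W
126.1 W × (1 hp / 745.7 W) = 0.1692 hp

0.169 hp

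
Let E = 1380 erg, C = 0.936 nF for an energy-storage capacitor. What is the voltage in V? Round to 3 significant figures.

543 V

Rearranging: V = √(2E/C).
E = 1380 erg = 1.380×10^-4 J; C = 0.936 nF = 9.360×10^-10 F.
V = 543.0 V  (the unit combination reduces to kg·m²/(A·s³) = V)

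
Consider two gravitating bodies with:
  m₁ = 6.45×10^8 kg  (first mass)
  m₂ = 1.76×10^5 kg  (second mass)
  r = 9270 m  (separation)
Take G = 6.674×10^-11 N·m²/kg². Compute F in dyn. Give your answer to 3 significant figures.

8.82 dyn

Directly: F = Gm₁m₂/r².
m₁ = 6.45×10^8 kg; m₂ = 1.76×10^5 kg; r = 9270 m; G = 6.674×10^-11 N·m²/kg².
F = 8.817×10^-5 N
8.817×10^-5 N × (1 dyn / 1.000×10^-5 N) = 8.817 dyn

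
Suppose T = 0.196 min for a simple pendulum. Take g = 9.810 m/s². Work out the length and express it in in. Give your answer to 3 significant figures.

1350 in

Rearranging T = 2π√(L/g) for L: L = g·(T/2π)².
T = 0.196 min = 11.76 s; g = 9.810 m/s².
L = 34.37 m
34.37 m × (1 in / 0.02540 m) = 1353 in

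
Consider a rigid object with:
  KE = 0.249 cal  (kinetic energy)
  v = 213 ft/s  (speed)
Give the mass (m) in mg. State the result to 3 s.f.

494 mg

Rearranging: m = 2·KE/v².
KE = 0.249 cal = 1.042 J; v = 213 ft/s = 64.92 m/s.
m = 4.943×10^-4 kg
4.943×10^-4 kg × (1 mg / 1.000×10^-6 kg) = 494.3 mg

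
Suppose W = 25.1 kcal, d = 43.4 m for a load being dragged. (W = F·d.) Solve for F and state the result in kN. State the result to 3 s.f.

2.42 kN

Rearranging W = F·d for F: F = W/d.
W = 25.1 kcal = 1.050×10^5 J; d = 43.4 m.
F = 2420 N
2420 N × (1 kN / 1000 N) = 2.420 kN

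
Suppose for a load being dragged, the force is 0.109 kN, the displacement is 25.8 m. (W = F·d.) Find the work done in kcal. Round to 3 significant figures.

Directly: W = F·d.
F = 0.109 kN = 109.0 N; d = 25.8 m.
W = 2812 J
2812 J × (1 kcal / 4184 J) = 0.6721 kcal

0.672 kcal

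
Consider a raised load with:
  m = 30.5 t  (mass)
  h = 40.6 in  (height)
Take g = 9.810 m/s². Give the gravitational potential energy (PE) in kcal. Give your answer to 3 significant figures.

Directly: PE = mgh.
m = 30.5 t = 30500 kg; h = 40.6 in = 1.031 m; g = 9.810 m/s².
PE = 3.086×10^5 J  (the unit combination reduces to kg·m²/s² = J)
3.086×10^5 J × (1 kcal / 4184 J) = 73.75 kcal

73.7 kcal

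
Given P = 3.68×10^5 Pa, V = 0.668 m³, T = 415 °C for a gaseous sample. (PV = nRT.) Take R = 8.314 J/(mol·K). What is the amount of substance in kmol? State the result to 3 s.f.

0.0430 kmol

From the ideal-gas law: n = PV/(RT).
P = 3.68×10^5 Pa; V = 0.668 m³; T = 415 °C = 688.1 K; R = 8.314 J/(mol·K).
n = 42.97 mol
42.97 mol × (1 kmol / 1000 mol) = 0.04297 kmol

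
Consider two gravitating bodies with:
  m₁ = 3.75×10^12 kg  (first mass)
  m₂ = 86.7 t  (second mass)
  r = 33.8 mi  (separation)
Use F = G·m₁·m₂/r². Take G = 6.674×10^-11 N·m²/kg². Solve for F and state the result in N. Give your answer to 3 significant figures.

0.00733 N

Directly: F = Gm₁m₂/r².
m₁ = 3.75×10^12 kg; m₂ = 86.7 t = 86700 kg; r = 33.8 mi = 54396 m; G = 6.674×10^-11 N·m²/kg².
F = 0.007333 N  (the unit combination reduces to kg·m/s² = N)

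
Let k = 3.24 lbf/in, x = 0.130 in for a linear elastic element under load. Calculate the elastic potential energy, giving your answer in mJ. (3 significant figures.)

3.09 mJ

Directly: U = ½kx².
k = 3.24 lbf/in = 567.4 N/m; x = 0.130 in = 0.003302 m.
U = 0.003093 J  (the unit combination reduces to kg·m²/s² = J)
0.003093 J × (1 mJ / 0.001000 J) = 3.093 mJ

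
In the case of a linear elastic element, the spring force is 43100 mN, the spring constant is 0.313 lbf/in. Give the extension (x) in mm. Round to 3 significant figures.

From Hooke's law: x = F/k.
F = 43100 mN = 43.10 N; k = 0.313 lbf/in = 54.81 N/m.
x = 0.7863 m
0.7863 m × (1 mm / 0.001000 m) = 786.3 mm

786 mm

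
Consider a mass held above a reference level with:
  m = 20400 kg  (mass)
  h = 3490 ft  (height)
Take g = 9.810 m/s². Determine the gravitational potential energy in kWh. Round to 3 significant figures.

59.1 kWh

Directly: PE = mgh.
m = 20400 kg; h = 3490 ft = 1064 m; g = 9.810 m/s².
PE = 2.129×10^8 J
2.129×10^8 J × (1 kWh / 3.600×10^6 J) = 59.13 kWh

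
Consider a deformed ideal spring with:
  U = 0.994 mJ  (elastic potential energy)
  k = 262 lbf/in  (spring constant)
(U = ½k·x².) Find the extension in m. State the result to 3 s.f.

Solving U = ½k·x² for x: x = √(2U/k).
U = 0.994 mJ = 9.940×10^-4 J; k = 262 lbf/in = 45883 N/m.
x = 2.082×10^-4 m

2.08×10^-4 m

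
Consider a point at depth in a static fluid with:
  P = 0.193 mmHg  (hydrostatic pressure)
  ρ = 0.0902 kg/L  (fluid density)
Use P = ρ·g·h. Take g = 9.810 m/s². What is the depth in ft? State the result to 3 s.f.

0.0954 ft

Solving P = ρ·g·h for h: h = P/(ρ·g).
P = 0.193 mmHg = 25.73 Pa; ρ = 0.0902 kg/L = 90.20 kg/m³; g = 9.810 m/s².
h = 0.02908 m
0.02908 m × (1 ft / 0.3048 m) = 0.09540 ft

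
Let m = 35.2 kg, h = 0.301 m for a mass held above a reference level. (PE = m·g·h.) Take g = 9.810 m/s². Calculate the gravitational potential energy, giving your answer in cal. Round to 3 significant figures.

24.8 cal

Directly: PE = mgh.
m = 35.2 kg; h = 0.301 m; g = 9.810 m/s².
PE = 103.9 J
103.9 J × (1 cal / 4.184 J) = 24.84 cal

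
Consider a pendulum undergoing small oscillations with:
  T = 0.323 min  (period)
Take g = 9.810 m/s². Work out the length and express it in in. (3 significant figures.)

Solving T = 2π√(L/g) for L: L = g·(T/2π)².
T = 0.323 min = 19.38 s; g = 9.810 m/s².
L = 93.33 m
93.33 m × (1 in / 0.02540 m) = 3674 in

3670 in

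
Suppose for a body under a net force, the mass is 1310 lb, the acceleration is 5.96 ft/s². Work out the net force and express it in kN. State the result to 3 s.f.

1.08 kN

F is given directly by: F = m·a.
m = 1310 lb = 594.2 kg; a = 5.96 ft/s² = 1.817 m/s².
F = 1079 N
1079 N × (1 kN / 1000 N) = 1.079 kN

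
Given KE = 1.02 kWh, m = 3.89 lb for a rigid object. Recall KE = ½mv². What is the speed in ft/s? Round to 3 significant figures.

6690 ft/s

Rearranging KE = ½mv² for v: v = √(2·KE/m).
KE = 1.02 kWh = 3.672×10^6 J; m = 3.89 lb = 1.764 kg.
v = 2040 m/s
2040 m/s × (1 ft/s / 0.3048 m/s) = 6693 ft/s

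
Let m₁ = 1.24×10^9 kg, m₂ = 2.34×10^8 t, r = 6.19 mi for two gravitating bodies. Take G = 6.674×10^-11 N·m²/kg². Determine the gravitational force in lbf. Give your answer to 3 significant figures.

43.9 lbf

From Newton's law of gravitation: F = Gm₁m₂/r².
m₁ = 1.24×10^9 kg; m₂ = 2.34×10^8 t = 2.340×10^11 kg; r = 6.19 mi = 9962 m; G = 6.674×10^-11 N·m²/kg².
F = 195.1 N  (the unit combination reduces to kg·m/s² = N)
195.1 N × (1 lbf / 4.448 N) = 43.87 lbf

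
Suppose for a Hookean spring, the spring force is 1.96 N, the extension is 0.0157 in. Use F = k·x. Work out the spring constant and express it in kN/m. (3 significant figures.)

From Hooke's law: k = F/x.
F = 1.96 N; x = 0.0157 in = 3.988×10^-4 m.
k = 4915 N/m
4915 N/m × (1 kN/m / 1000 N/m) = 4.915 kN/m

4.91 kN/m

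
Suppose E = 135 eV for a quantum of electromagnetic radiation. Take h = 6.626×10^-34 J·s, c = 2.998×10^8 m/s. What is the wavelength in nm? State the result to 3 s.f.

Solving E = h·c/λ for λ: λ = hc/E.
E = 135 eV = 2.163×10^-17 J; h = 6.626×10^-34 J·s; c = 2.998×10^8 m/s.
λ = 9.184×10^-9 m
9.184×10^-9 m × (1 nm / 1.000×10^-9 m) = 9.184 nm

9.18 nm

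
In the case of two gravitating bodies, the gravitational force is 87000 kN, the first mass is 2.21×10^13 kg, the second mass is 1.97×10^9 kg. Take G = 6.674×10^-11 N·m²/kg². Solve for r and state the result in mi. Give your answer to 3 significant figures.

0.114 mi

From Newton's law of gravitation: r = √(G·m₁m₂/F).
F = 87000 kN = 8.700×10^7 N; m₁ = 2.21×10^13 kg; m₂ = 1.97×10^9 kg; G = 6.674×10^-11 N·m²/kg².
r = 182.8 m
182.8 m × (1 mi / 1609 m) = 0.1136 mi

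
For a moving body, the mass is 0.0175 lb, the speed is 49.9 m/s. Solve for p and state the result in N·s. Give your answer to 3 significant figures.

Directly: p = mv.
m = 0.0175 lb = 0.007938 kg; v = 49.9 m/s.
p = 0.3961 kg·m/s
Since 1 N·s = 1 kg·m/s, 0.3961 N·s.

0.396 N·s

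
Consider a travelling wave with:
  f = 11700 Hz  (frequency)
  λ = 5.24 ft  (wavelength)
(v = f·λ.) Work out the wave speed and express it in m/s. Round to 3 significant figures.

18700 m/s

v is given directly by: v = fλ.
f = 11700 Hz; λ = 5.24 ft = 1.597 m.
v = 18687 m/s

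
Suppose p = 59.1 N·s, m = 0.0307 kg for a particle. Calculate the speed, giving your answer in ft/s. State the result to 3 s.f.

Solving p = m·v for v: v = p/m.
p = 59.1 N·s = 59.10 kg·m/s; m = 0.0307 kg.
v = 1925 m/s
1925 m/s × (1 ft/s / 0.3048 m/s) = 6316 ft/s

6320 ft/s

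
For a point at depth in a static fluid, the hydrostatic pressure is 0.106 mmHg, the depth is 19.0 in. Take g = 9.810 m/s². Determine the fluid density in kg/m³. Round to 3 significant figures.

Rearranging P = ρ·g·h for ρ: ρ = P/(g·h).
P = 0.106 mmHg = 14.13 Pa; h = 19.0 in = 0.4826 m; g = 9.810 m/s².
ρ = 2.985 kg/m³

2.99 kg/m³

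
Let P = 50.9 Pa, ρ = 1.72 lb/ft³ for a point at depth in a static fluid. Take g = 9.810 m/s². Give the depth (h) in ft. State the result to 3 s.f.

Rearranging P = ρ·g·h for h: h = P/(ρ·g).
P = 50.9 Pa; ρ = 1.72 lb/ft³ = 27.55 kg/m³; g = 9.810 m/s².
h = 0.1883 m
0.1883 m × (1 ft / 0.3048 m) = 0.6179 ft

0.618 ft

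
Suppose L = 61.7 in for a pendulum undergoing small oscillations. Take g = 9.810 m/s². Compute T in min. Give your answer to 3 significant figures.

0.0419 min

T is given directly by: T = 2π√(L/g).
L = 61.7 in = 1.567 m; g = 9.810 m/s².
T = 2.511 s
2.511 s × (1 min / 60.00 s) = 0.04186 min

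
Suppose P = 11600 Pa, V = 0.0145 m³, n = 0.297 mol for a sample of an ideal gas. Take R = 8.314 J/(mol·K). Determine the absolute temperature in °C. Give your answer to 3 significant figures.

From the ideal-gas law: T = PV/(nR).
P = 11600 Pa; V = 0.0145 m³; n = 0.297 mol; R = 8.314 J/(mol·K).
T = 68.12 K
68.12 K − 273.15 = -205.0 °C

-205 °C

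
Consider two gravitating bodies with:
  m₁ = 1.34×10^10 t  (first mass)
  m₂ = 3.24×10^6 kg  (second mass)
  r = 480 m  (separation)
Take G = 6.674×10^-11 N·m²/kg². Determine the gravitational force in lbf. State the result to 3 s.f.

F is given directly by: F = Gm₁m₂/r².
m₁ = 1.34×10^10 t = 1.340×10^13 kg; m₂ = 3.24×10^6 kg; r = 480 m; G = 6.674×10^-11 N·m²/kg².
F = 12576 N
12576 N × (1 lbf / 4.448 N) = 2827 lbf

2830 lbf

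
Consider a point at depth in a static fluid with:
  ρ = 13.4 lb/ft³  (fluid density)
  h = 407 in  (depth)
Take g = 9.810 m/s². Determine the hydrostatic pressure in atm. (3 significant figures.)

0.215 atm

Directly: P = ρgh.
ρ = 13.4 lb/ft³ = 214.6 kg/m³; h = 407 in = 10.34 m; g = 9.810 m/s².
P = 21768 Pa
21768 Pa × (1 atm / 1.013×10^5 Pa) = 0.2148 atm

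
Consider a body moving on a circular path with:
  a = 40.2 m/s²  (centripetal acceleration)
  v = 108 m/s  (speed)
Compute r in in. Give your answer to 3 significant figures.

11400 in

Solving a = v²/r for r: r = v²/a.
a = 40.2 m/s²; v = 108 m/s.
r = 290.1 m
290.1 m × (1 in / 0.02540 m) = 11423 in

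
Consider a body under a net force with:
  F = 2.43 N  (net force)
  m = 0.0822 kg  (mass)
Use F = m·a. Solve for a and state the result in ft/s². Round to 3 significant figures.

From Newton's second law: a = F/m.
F = 2.43 N; m = 0.0822 kg.
a = 29.56 m/s²
29.56 m/s² × (1 ft/s² / 0.3048 m/s²) = 96.99 ft/s²

97.0 ft/s²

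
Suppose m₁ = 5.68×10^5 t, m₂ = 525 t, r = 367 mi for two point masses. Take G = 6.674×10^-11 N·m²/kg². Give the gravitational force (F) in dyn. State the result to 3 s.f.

From Newton's law of gravitation: F = Gm₁m₂/r².
m₁ = 5.68×10^5 t = 5.680×10^8 kg; m₂ = 525 t = 5.250×10^5 kg; r = 367 mi = 5.906×10^5 m; G = 6.674×10^-11 N·m²/kg².
F = 5.705×10^-8 N  (the unit combination reduces to kg·m/s² = N)
5.705×10^-8 N × (1 dyn / 1.000×10^-5 N) = 0.005705 dyn

0.00571 dyn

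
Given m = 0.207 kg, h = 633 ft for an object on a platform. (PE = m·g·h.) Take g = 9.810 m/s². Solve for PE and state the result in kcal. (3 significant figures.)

PE is given directly by: PE = mgh.
m = 0.207 kg; h = 633 ft = 192.9 m; g = 9.810 m/s².
PE = 391.8 J
391.8 J × (1 kcal / 4184 J) = 0.09364 kcal

0.0936 kcal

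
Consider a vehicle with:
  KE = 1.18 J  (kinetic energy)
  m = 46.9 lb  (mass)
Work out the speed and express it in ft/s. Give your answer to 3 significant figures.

Rearranging: v = √(2·KE/m).
KE = 1.18 J; m = 46.9 lb = 21.27 kg.
v = 0.3331 m/s
0.3331 m/s × (1 ft/s / 0.3048 m/s) = 1.093 ft/s

1.09 ft/s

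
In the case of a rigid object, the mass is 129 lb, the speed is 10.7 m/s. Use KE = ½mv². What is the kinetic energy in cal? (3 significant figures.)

801 cal

KE is given directly by: KE = ½mv².
m = 129 lb = 58.51 kg; v = 10.7 m/s.
KE = 3350 J
3350 J × (1 cal / 4.184 J) = 800.6 cal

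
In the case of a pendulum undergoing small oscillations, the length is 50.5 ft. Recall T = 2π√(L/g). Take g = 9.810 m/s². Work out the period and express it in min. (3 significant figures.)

Directly: T = 2π√(L/g).
L = 50.5 ft = 15.39 m; g = 9.810 m/s².
T = 7.870 s
7.870 s × (1 min / 60.00 s) = 0.1312 min

0.131 min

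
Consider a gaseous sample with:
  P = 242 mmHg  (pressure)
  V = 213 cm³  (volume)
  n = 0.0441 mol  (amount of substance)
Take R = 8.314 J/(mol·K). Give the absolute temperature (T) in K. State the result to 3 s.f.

18.7 K

Rearranging PV = nRT for T: T = PV/(nR).
P = 242 mmHg = 32264 Pa; V = 213 cm³ = 2.130×10^-4 m³; n = 0.0441 mol; R = 8.314 J/(mol·K).
T = 18.74 K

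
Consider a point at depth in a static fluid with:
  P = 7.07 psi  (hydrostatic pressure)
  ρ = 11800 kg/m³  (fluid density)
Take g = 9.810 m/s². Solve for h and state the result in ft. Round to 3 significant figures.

1.38 ft

Rearranging: h = P/(ρ·g).
P = 7.07 psi = 48746 Pa; ρ = 11800 kg/m³; g = 9.810 m/s².
h = 0.4211 m
0.4211 m × (1 ft / 0.3048 m) = 1.382 ft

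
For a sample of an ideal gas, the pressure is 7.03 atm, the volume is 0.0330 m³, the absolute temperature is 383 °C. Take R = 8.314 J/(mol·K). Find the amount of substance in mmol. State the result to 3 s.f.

4310 mmol

From the ideal-gas law: n = PV/(RT).
P = 7.03 atm = 7.123×10^5 Pa; V = 0.0330 m³; T = 383 °C = 656.1 K; R = 8.314 J/(mol·K).
n = 4.309 mol
4.309 mol × (1 mmol / 0.001000 mol) = 4309 mmol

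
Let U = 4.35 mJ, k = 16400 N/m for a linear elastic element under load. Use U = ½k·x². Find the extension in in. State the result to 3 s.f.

Solving U = ½k·x² for x: x = √(2U/k).
U = 4.35 mJ = 0.004350 J; k = 16400 N/m.
x = 7.283×10^-4 m
7.283×10^-4 m × (1 in / 0.02540 m) = 0.02868 in

0.0287 in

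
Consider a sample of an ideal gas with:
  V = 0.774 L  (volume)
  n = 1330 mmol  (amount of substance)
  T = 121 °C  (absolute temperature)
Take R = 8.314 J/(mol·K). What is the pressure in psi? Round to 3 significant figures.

From the ideal-gas law: P = nRT/V.
V = 0.774 L = 7.740×10^-4 m³; n = 1330 mmol = 1.330 mol; T = 121 °C = 394.1 K; R = 8.314 J/(mol·K).
P = 5.631×10^6 Pa
5.631×10^6 Pa × (1 psi / 6895 Pa) = 816.7 psi

817 psi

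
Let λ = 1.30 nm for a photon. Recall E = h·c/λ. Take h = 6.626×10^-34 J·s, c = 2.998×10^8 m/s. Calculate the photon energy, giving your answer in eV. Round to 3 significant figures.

E is given directly by: E = hc/λ.
λ = 1.30 nm = 1.300×10^-9 m; h = 6.626×10^-34 J·s; c = 2.998×10^8 m/s.
E = 1.528×10^-16 J
1.528×10^-16 J × (1 eV / 1.602×10^-19 J) = 953.7 eV

954 eV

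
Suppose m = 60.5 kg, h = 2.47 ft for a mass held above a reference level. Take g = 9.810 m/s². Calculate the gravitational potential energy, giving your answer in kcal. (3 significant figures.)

PE is given directly by: PE = mgh.
m = 60.5 kg; h = 2.47 ft = 0.7529 m; g = 9.810 m/s².
PE = 446.8 J
446.8 J × (1 kcal / 4184 J) = 0.1068 kcal

0.107 kcal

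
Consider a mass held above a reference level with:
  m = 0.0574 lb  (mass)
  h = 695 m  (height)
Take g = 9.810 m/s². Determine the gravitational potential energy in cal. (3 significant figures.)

PE is given directly by: PE = mgh.
m = 0.0574 lb = 0.02604 kg; h = 695 m; g = 9.810 m/s².
PE = 177.5 J
177.5 J × (1 cal / 4.184 J) = 42.43 cal

42.4 cal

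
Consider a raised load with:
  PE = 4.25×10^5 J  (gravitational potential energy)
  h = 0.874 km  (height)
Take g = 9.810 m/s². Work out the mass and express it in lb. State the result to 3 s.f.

109 lb

Rearranging: m = PE/(g·h).
PE = 4.25×10^5 J; h = 0.874 km = 874.0 m; g = 9.810 m/s².
m = 49.57 kg
49.57 kg × (1 lb / 0.4536 kg) = 109.3 lb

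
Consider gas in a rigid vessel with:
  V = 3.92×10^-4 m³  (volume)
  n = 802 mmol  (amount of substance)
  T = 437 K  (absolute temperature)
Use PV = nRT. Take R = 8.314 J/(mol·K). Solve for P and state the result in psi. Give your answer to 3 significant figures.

Directly: P = nRT/V.
V = 3.92×10^-4 m³; n = 802 mmol = 0.8020 mol; T = 437 K; R = 8.314 J/(mol·K).
P = 7.433×10^6 Pa
7.433×10^6 Pa × (1 psi / 6895 Pa) = 1078 psi

1080 psi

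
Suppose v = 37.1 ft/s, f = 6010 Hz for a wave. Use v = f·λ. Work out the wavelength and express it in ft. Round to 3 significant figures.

Rearranging v = f·λ for λ: λ = v/f.
v = 37.1 ft/s = 11.31 m/s; f = 6010 Hz.
λ = 0.001882 m
0.001882 m × (1 ft / 0.3048 m) = 0.006173 ft

0.00617 ft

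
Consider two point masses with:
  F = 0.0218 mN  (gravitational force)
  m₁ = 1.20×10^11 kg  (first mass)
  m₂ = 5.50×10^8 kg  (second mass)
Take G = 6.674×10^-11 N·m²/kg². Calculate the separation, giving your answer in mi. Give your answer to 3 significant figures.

8830 mi

Rearranging: r = √(G·m₁m₂/F).
F = 0.0218 mN = 2.180×10^-5 N; m₁ = 1.20×10^11 kg; m₂ = 5.50×10^8 kg; G = 6.674×10^-11 N·m²/kg².
r = 1.421×10^7 m
1.421×10^7 m × (1 mi / 1609 m) = 8833 mi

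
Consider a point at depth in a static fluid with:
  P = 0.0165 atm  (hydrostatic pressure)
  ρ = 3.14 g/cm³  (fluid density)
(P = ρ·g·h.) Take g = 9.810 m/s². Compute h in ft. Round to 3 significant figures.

Solving P = ρ·g·h for h: h = P/(ρ·g).
P = 0.0165 atm = 1672 Pa; ρ = 3.14 g/cm³ = 3140 kg/m³; g = 9.810 m/s².
h = 0.05428 m
0.05428 m × (1 ft / 0.3048 m) = 0.1781 ft

0.178 ft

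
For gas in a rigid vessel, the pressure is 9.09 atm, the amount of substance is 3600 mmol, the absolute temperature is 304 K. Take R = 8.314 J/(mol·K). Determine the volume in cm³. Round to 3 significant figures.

9880 cm³

From the ideal-gas law: V = nRT/P.
P = 9.09 atm = 9.210×10^5 Pa; n = 3600 mmol = 3.600 mol; T = 304 K; R = 8.314 J/(mol·K).
V = 0.009879 m³
0.009879 m³ × (1 cm³ / 1.000×10^-6 m³) = 9879 cm³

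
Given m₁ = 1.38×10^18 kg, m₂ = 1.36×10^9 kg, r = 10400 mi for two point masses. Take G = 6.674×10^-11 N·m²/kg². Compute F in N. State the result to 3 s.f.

447 N

From Newton's law of gravitation: F = Gm₁m₂/r².
m₁ = 1.38×10^18 kg; m₂ = 1.36×10^9 kg; r = 10400 mi = 1.674×10^7 m; G = 6.674×10^-11 N·m²/kg².
F = 447.1 N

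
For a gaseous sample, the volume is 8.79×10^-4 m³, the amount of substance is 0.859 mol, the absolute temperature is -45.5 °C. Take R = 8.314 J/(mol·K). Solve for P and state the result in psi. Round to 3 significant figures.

268 psi

Directly: P = nRT/V.
V = 8.79×10^-4 m³; n = 0.859 mol; T = -45.5 °C = 227.6 K; R = 8.314 J/(mol·K).
P = 1.850×10^6 Pa
1.850×10^6 Pa × (1 psi / 6895 Pa) = 268.3 psi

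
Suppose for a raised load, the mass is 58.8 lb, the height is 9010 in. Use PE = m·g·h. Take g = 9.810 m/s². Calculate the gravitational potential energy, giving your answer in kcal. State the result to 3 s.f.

PE is given directly by: PE = mgh.
m = 58.8 lb = 26.67 kg; h = 9010 in = 228.9 m; g = 9.810 m/s².
PE = 59878 J  (the unit combination reduces to kg·m²/s² = J)
59878 J × (1 kcal / 4184 J) = 14.31 kcal

14.3 kcal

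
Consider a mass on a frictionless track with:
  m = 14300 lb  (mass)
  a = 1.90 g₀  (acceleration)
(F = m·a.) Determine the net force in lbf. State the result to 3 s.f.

From Newton's second law: F = m·a.
m = 14300 lb = 6486 kg; a = 1.90 g₀ = 18.63 m/s².
F = 1.209×10^5 N
1.209×10^5 N × (1 lbf / 4.448 N) = 27170 lbf

27200 lbf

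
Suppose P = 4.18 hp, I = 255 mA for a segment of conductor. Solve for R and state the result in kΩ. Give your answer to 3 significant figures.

Rearranging: R = P/I².
P = 4.18 hp = 3117 W; I = 255 mA = 0.2550 A.
R = 47936 Ω
47936 Ω × (1 kΩ / 1000 Ω) = 47.94 kΩ

47.9 kΩ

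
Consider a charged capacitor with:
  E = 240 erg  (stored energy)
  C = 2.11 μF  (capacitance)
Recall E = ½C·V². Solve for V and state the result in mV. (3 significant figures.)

4770 mV

Solving E = ½C·V² for V: V = √(2E/C).
E = 240 erg = 2.400×10^-5 J; C = 2.11 μF = 2.110×10^-6 F.
V = 4.770 V  (the unit combination reduces to kg·m²/(A·s³) = V)
4.770 V × (1 mV / 0.001000 V) = 4770 mV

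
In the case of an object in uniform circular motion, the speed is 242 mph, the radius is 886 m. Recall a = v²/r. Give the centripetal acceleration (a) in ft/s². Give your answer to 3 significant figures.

a is given directly by: a = v²/r.
v = 242 mph = 108.2 m/s; r = 886 m.
a = 13.21 m/s²
13.21 m/s² × (1 ft/s² / 0.3048 m/s²) = 43.34 ft/s²

43.3 ft/s²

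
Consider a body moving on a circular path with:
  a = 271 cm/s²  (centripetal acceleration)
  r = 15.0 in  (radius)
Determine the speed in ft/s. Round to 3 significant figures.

Rearranging: v = √(a·r).
a = 271 cm/s² = 2.710 m/s²; r = 15.0 in = 0.3810 m.
v = 1.016 m/s
1.016 m/s × (1 ft/s / 0.3048 m/s) = 3.334 ft/s

3.33 ft/s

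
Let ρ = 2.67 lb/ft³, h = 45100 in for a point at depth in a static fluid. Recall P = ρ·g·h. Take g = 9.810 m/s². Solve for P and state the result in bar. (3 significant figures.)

4.81 bar

P is given directly by: P = ρgh.
ρ = 2.67 lb/ft³ = 42.77 kg/m³; h = 45100 in = 1146 m; g = 9.810 m/s².
P = 4.806×10^5 Pa  (the unit combination reduces to kg/(m·s²) = Pa)
4.806×10^5 Pa × (1 bar / 1.000×10^5 Pa) = 4.806 bar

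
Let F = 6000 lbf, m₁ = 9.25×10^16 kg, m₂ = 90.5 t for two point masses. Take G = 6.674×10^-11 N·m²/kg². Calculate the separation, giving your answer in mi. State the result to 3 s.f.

Solving F = G·m₁·m₂/r² for r: r = √(G·m₁m₂/F).
F = 6000 lbf = 26689 N; m₁ = 9.25×10^16 kg; m₂ = 90.5 t = 90500 kg; G = 6.674×10^-11 N·m²/kg².
r = 4575 m
4575 m × (1 mi / 1609 m) = 2.843 mi

2.84 mi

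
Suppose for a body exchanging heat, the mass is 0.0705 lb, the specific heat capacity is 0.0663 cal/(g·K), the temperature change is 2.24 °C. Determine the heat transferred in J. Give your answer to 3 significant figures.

19.9 J

Directly: Q = mcΔT.
m = 0.0705 lb = 0.03198 kg; c = 0.0663 cal/(g·K) = 277.4 J/(kg·K); ΔT = 2.24 °C = 2.240 K.
Q = 19.87 J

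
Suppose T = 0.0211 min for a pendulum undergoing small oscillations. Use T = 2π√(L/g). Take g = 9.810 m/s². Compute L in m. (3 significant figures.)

Solving T = 2π√(L/g) for L: L = g·(T/2π)².
T = 0.0211 min = 1.266 s; g = 9.810 m/s².
L = 0.3983 m

0.398 m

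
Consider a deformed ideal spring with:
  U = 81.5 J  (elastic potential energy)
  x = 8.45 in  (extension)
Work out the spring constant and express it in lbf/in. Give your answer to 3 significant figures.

Rearranging: k = 2U/x².
U = 81.5 J; x = 8.45 in = 0.2146 m.
k = 3538 N/m
3538 N/m × (1 lbf/in / 175.1 N/m) = 20.20 lbf/in

20.2 lbf/in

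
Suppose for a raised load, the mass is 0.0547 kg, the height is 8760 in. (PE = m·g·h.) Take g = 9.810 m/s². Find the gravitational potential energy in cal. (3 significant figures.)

Directly: PE = mgh.
m = 0.0547 kg; h = 8760 in = 222.5 m; g = 9.810 m/s².
PE = 119.4 J
119.4 J × (1 cal / 4.184 J) = 28.54 cal

28.5 cal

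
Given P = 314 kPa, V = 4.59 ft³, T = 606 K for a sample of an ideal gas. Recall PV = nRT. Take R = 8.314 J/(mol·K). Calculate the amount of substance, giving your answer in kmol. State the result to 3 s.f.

0.00810 kmol

Rearranging: n = PV/(RT).
P = 314 kPa = 3.140×10^5 Pa; V = 4.59 ft³ = 0.1300 m³; T = 606 K; R = 8.314 J/(mol·K).
n = 8.100 mol
8.100 mol × (1 kmol / 1000 mol) = 0.008100 kmol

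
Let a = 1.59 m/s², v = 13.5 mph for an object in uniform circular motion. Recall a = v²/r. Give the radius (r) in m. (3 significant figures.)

Solving a = v²/r for r: r = v²/a.
a = 1.59 m/s²; v = 13.5 mph = 6.035 m/s.
r = 22.91 m

22.9 m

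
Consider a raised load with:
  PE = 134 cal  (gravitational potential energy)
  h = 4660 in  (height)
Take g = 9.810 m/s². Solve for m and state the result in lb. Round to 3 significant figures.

Rearranging PE = m·g·h for m: m = PE/(g·h).
PE = 134 cal = 560.7 J; h = 4660 in = 118.4 m; g = 9.810 m/s².
m = 0.4828 kg
0.4828 kg × (1 lb / 0.4536 kg) = 1.064 lb

1.06 lb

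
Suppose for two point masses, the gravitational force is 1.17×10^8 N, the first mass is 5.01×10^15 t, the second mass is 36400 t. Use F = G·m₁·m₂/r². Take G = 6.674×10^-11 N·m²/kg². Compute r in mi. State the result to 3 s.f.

From Newton's law of gravitation: r = √(G·m₁m₂/F).
F = 1.17×10^8 N; m₁ = 5.01×10^15 t = 5.010×10^18 kg; m₂ = 36400 t = 3.640×10^7 kg; G = 6.674×10^-11 N·m²/kg².
r = 10199 m
10199 m × (1 mi / 1609 m) = 6.338 mi

6.34 mi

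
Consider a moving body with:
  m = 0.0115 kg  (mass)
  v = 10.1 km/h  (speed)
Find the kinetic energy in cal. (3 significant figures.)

0.0108 cal

KE is given directly by: KE = ½mv².
m = 0.0115 kg; v = 10.1 km/h = 2.806 m/s.
KE = 0.04526 J  (the unit combination reduces to kg·m²/s² = J)
0.04526 J × (1 cal / 4.184 J) = 0.01082 cal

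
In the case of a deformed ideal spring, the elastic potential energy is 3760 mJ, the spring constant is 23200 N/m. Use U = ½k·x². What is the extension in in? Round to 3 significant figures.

0.709 in

Solving U = ½k·x² for x: x = √(2U/k).
U = 3760 mJ = 3.760 J; k = 23200 N/m.
x = 0.01800 m
0.01800 m × (1 in / 0.02540 m) = 0.7088 in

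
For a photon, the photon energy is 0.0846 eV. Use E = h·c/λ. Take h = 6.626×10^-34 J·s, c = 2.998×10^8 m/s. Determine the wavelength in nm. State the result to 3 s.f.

14700 nm

Solving E = h·c/λ for λ: λ = hc/E.
E = 0.0846 eV = 1.355×10^-20 J; h = 6.626×10^-34 J·s; c = 2.998×10^8 m/s.
λ = 1.466×10^-5 m
1.466×10^-5 m × (1 nm / 1.000×10^-9 m) = 14656 nm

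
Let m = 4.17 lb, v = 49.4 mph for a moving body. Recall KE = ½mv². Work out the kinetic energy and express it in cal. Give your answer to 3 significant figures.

110 cal

Directly: KE = ½mv².
m = 4.17 lb = 1.891 kg; v = 49.4 mph = 22.08 m/s.
KE = 461.2 J
461.2 J × (1 cal / 4.184 J) = 110.2 cal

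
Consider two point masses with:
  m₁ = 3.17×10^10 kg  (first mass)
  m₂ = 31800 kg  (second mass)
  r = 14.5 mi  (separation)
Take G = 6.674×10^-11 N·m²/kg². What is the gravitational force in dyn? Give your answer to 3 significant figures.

12.4 dyn

From Newton's law of gravitation: F = Gm₁m₂/r².
m₁ = 3.17×10^10 kg; m₂ = 31800 kg; r = 14.5 mi = 23335 m; G = 6.674×10^-11 N·m²/kg².
F = 1.235×10^-4 N
1.235×10^-4 N × (1 dyn / 1.000×10^-5 N) = 12.35 dyn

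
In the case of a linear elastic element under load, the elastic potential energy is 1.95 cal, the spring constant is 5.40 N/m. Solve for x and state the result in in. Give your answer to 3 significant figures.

Rearranging U = ½k·x² for x: x = √(2U/k).
U = 1.95 cal = 8.159 J; k = 5.40 N/m.
x = 1.738 m
1.738 m × (1 in / 0.02540 m) = 68.44 in

68.4 in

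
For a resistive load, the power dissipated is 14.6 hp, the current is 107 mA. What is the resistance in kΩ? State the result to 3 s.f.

Solving P = I²R for R: R = P/I².
P = 14.6 hp = 10887 W; I = 107 mA = 0.1070 A.
R = 9.509×10^5 Ω
9.509×10^5 Ω × (1 kΩ / 1000 Ω) = 950.9 kΩ

951 kΩ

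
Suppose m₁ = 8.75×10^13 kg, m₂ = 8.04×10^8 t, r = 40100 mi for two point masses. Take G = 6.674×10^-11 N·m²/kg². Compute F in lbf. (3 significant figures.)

From Newton's law of gravitation: F = Gm₁m₂/r².
m₁ = 8.75×10^13 kg; m₂ = 8.04×10^8 t = 8.040×10^11 kg; r = 40100 mi = 6.453×10^7 m; G = 6.674×10^-11 N·m²/kg².
F = 1.127 N
1.127 N × (1 lbf / 4.448 N) = 0.2534 lbf

0.253 lbf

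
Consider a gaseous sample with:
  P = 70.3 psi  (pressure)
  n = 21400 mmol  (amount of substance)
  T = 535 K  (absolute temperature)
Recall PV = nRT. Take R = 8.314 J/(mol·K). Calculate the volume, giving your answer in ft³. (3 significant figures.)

6.94 ft³

From the ideal-gas law: V = nRT/P.
P = 70.3 psi = 4.847×10^5 Pa; n = 21400 mmol = 21.40 mol; T = 535 K; R = 8.314 J/(mol·K).
V = 0.1964 m³
0.1964 m³ × (1 ft³ / 0.02832 m³) = 6.935 ft³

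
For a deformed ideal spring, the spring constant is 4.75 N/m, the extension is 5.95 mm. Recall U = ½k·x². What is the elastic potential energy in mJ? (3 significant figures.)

0.0841 mJ

U is given directly by: U = ½kx².
k = 4.75 N/m; x = 5.95 mm = 0.005950 m.
U = 8.408×10^-5 J  (the unit combination reduces to kg·m²/s² = J)
8.408×10^-5 J × (1 mJ / 0.001000 J) = 0.08408 mJ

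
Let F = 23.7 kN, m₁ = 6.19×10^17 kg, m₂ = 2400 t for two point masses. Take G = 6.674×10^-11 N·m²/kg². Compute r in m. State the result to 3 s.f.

64700 m

From Newton's law of gravitation: r = √(G·m₁m₂/F).
F = 23.7 kN = 23700 N; m₁ = 6.19×10^17 kg; m₂ = 2400 t = 2.400×10^6 kg; G = 6.674×10^-11 N·m²/kg².
r = 64680 m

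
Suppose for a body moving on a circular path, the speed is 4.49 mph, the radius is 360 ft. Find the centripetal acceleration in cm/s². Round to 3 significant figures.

a is given directly by: a = v²/r.
v = 4.49 mph = 2.007 m/s; r = 360 ft = 109.7 m.
a = 0.03672 m/s²
0.03672 m/s² × (1 cm/s² / 0.01000 m/s²) = 3.672 cm/s²

3.67 cm/s²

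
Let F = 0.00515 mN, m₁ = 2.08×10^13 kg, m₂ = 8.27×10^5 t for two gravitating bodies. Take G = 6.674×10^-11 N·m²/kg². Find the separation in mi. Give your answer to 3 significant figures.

Rearranging: r = √(G·m₁m₂/F).
F = 0.00515 mN = 5.150×10^-6 N; m₁ = 2.08×10^13 kg; m₂ = 8.27×10^5 t = 8.270×10^8 kg; G = 6.674×10^-11 N·m²/kg².
r = 4.721×10^8 m
4.721×10^8 m × (1 mi / 1609 m) = 2.934×10^5 mi

2.93×10^5 mi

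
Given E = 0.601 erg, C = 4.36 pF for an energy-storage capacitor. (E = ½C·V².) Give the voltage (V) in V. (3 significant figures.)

166 V

Solving E = ½C·V² for V: V = √(2E/C).
E = 0.601 erg = 6.010×10^-8 J; C = 4.36 pF = 4.360×10^-12 F.
V = 166.0 V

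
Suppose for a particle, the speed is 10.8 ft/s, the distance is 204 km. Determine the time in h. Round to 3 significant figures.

17.2 h

Rearranging v = d/t for t: t = d/v.
v = 10.8 ft/s = 3.292 m/s; d = 204 km = 2.040×10^5 m.
t = 61971 s
61971 s × (1 h / 3600 s) = 17.21 h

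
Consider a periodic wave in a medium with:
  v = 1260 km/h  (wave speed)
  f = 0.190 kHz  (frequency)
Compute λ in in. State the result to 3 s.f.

72.5 in

Rearranging: λ = v/f.
v = 1260 km/h = 350.0 m/s; f = 0.190 kHz = 190.0 Hz.
λ = 1.842 m
1.842 m × (1 in / 0.02540 m) = 72.52 in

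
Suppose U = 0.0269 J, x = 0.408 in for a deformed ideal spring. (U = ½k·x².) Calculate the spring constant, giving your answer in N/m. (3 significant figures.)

501 N/m

Rearranging U = ½k·x² for k: k = 2U/x².
U = 0.0269 J; x = 0.408 in = 0.01036 m.
k = 501.0 N/m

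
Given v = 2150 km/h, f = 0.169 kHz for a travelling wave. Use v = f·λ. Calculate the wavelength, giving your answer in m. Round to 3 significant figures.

Rearranging: λ = v/f.
v = 2150 km/h = 597.2 m/s; f = 0.169 kHz = 169.0 Hz.
λ = 3.534 m

3.53 m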